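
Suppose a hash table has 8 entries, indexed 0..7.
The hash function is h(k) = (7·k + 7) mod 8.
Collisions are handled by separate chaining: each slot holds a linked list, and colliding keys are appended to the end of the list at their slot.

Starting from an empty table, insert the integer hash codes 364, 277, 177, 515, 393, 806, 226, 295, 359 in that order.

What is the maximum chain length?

364 -> bucket 3
277 -> bucket 2
177 -> bucket 6
515 -> bucket 4
393 -> bucket 6 (collision)
806 -> bucket 1
226 -> bucket 5
295 -> bucket 0
359 -> bucket 0 (collision)
Final buckets:
0: 295 -> 359
1: 806
2: 277
3: 364
4: 515
5: 226
6: 177 -> 393
7: -

2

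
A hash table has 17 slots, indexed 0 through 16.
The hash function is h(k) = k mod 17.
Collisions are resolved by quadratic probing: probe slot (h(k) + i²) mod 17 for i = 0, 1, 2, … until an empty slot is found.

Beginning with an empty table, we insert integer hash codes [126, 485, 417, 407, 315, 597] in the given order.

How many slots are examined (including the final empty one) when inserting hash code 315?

3

Insert 126: h=7, slot 7 empty → index 7.
Insert 485: h=9, slot 9 empty → index 9.
Insert 417: h=9, slot 9 occupied → index 10.
Insert 407: h=16, slot 16 empty → index 16.
Insert 315: h=9, slots 9,10 occupied → index 13.
Insert 597: h=2, slot 2 empty → index 2.
Table: [., ., 597, ., ., ., ., 126, ., 485, 417, ., ., 315, ., ., 407]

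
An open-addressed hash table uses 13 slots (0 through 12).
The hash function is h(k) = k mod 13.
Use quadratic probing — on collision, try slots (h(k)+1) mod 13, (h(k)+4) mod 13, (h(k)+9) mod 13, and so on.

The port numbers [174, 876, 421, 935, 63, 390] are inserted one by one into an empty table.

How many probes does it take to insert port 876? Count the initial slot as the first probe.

Insert 174: h=5, slot 5 empty -> index 5.
Insert 876: h=5, slot 5 occupied -> index 6.
Insert 421: h=5, slots 5,6 occupied -> index 9.
Insert 935: h=12, slot 12 empty -> index 12.
Insert 63: h=11, slot 11 empty -> index 11.
Insert 390: h=0, slot 0 empty -> index 0.
Table: [390, —, —, —, —, 174, 876, —, —, 421, —, 63, 935]

2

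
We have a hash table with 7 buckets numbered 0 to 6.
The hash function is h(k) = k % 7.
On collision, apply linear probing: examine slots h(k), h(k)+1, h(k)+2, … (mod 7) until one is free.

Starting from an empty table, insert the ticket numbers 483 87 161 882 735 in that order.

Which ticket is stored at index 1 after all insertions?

161

Insert 483: h=0, slot 0 empty => index 0.
Insert 87: h=3, slot 3 empty => index 3.
Insert 161: h=0, slot 0 occupied => index 1.
Insert 882: h=0, slots 0,1 occupied => index 2.
Insert 735: h=0, slots 0,1,2,3 occupied => index 4.
Table: [483, 161, 882, 87, 735, _, _]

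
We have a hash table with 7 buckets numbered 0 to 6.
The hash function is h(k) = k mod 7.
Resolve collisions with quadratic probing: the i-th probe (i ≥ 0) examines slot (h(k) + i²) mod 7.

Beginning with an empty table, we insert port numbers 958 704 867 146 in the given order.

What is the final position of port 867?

0

958: h=6 -> slot 6
704: h=4 -> slot 4
867: h=6, probe 6,0 -> slot 0
146: h=6, probe 6,0,3 -> slot 3
Table: [867, ., ., 146, 704, ., 958]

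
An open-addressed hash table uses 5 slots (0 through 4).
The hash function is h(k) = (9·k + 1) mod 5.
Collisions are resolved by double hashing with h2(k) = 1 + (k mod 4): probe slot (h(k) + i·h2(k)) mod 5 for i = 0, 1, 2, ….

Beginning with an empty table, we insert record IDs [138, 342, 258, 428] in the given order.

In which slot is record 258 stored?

1

Insert 138: h=3, slot 3 empty => index 3.
Insert 342: h=4, slot 4 empty => index 4.
Insert 258: h=3, h2=3, slot 3 occupied => index 1.
Insert 428: h=3, h2=1, slots 3,4 occupied => index 0.
Table: [428, 258, —, 138, 342]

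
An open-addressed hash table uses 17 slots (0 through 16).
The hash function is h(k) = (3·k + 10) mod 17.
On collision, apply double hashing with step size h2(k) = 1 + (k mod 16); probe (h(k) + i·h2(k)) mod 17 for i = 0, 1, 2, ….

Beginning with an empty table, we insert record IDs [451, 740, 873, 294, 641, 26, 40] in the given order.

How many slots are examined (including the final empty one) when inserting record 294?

Insert 451: h=3, slot 3 empty => index 3.
Insert 740: h=3, h2=5, slot 3 occupied => index 8.
Insert 873: h=11, slot 11 empty => index 11.
Insert 294: h=8, h2=7, slot 8 occupied => index 15.
Insert 641: h=12, slot 12 empty => index 12.
Insert 26: h=3, h2=11, slot 3 occupied => index 14.
Insert 40: h=11, h2=9, slots 11,3,12 occupied => index 4.
Table: [-, -, -, 451, 40, -, -, -, 740, -, -, 873, 641, -, 26, 294, -]

2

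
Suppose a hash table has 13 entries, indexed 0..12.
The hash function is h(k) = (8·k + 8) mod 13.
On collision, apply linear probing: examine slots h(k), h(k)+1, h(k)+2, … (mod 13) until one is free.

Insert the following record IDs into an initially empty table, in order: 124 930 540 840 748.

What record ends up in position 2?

748

Insert 124: h=12, slot 12 empty -> index 12.
Insert 930: h=12, slot 12 occupied -> index 0.
Insert 540: h=12, slots 12,0 occupied -> index 1.
Insert 840: h=7, slot 7 empty -> index 7.
Insert 748: h=12, slots 12,0,1 occupied -> index 2.
Table: [930, 540, 748, _, _, _, _, 840, _, _, _, _, 124]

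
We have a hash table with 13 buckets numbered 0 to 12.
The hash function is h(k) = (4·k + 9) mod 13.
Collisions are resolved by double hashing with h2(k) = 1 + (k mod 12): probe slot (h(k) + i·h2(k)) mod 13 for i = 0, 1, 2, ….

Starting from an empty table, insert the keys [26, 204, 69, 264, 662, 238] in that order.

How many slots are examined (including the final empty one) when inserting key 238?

2

Insert 26: h=9, slot 9 empty → index 9.
Insert 204: h=6, slot 6 empty → index 6.
Insert 69: h=12, slot 12 empty → index 12.
Insert 264: h=12, h2=1, slot 12 occupied → index 0.
Insert 662: h=5, slot 5 empty → index 5.
Insert 238: h=12, h2=11, slot 12 occupied → index 10.
Table: [264, ∅, ∅, ∅, ∅, 662, 204, ∅, ∅, 26, 238, ∅, 69]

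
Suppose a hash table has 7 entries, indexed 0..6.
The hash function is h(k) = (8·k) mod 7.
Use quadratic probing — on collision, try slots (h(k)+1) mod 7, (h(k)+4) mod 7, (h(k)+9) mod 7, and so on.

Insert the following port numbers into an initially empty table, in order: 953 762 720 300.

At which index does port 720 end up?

0

Insert 953: h=1, slot 1 empty → index 1.
Insert 762: h=6, slot 6 empty → index 6.
Insert 720: h=6, slot 6 occupied → index 0.
Insert 300: h=6, slots 6,0 occupied → index 3.
Table: [720, 953, ., 300, ., ., 762]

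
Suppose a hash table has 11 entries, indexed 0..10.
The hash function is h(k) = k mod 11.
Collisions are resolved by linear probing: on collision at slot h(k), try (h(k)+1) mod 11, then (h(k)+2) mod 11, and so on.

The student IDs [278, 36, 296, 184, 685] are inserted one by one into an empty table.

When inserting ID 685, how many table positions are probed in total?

3

278: h=3 => slot 3
36: h=3, probe 3,4 => slot 4
296: h=10 => slot 10
184: h=8 => slot 8
685: h=3, probe 3,4,5 => slot 5
Table: [., ., ., 278, 36, 685, ., ., 184, ., 296]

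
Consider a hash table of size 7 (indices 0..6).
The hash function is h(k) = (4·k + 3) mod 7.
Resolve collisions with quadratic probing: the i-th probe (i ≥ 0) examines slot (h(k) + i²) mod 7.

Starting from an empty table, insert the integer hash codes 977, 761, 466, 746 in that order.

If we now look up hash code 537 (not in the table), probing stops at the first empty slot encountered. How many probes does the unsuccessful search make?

2

977: h=5 → slot 5
761: h=2 → slot 2
466: h=5, probe 5,6 → slot 6
746: h=5, probe 5,6,2,0 → slot 0
Table: [746, _, 761, _, _, 977, 466]
Lookup 537: h=2, probe 2,3 → slot 3 empty, not found.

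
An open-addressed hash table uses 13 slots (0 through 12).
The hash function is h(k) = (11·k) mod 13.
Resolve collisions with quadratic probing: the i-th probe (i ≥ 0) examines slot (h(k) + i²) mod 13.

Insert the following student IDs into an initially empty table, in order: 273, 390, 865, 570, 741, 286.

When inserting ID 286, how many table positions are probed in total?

5

273: h=0 => slot 0
390: h=0, probe 0,1 => slot 1
865: h=12 => slot 12
570: h=4 => slot 4
741: h=0, probe 0,1,4,9 => slot 9
286: h=0, probe 0,1,4,9,3 => slot 3
Table: [273, 390, ., 286, 570, ., ., ., ., 741, ., ., 865]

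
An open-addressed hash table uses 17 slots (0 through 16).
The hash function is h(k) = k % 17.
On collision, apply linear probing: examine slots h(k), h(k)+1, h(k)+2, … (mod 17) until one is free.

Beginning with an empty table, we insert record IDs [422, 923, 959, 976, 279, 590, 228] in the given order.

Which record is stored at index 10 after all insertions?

Insert 422: h=14, slot 14 empty -> index 14.
Insert 923: h=5, slot 5 empty -> index 5.
Insert 959: h=7, slot 7 empty -> index 7.
Insert 976: h=7, slot 7 occupied -> index 8.
Insert 279: h=7, slots 7,8 occupied -> index 9.
Insert 590: h=12, slot 12 empty -> index 12.
Insert 228: h=7, slots 7,8,9 occupied -> index 10.
Table: [—, —, —, —, —, 923, —, 959, 976, 279, 228, —, 590, —, 422, —, —]

228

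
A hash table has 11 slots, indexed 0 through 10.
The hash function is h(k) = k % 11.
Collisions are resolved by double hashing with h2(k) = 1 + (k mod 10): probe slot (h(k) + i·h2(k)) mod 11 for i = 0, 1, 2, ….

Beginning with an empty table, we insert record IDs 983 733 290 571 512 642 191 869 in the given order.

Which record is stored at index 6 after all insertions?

512

983 hashes to 4; slot 4 is free => place at 4.
733 hashes to 7; slot 7 is free => place at 7.
290 hashes to 4, h2=1; 4 taken => place at 5.
571 hashes to 10; slot 10 is free => place at 10.
512 hashes to 6; slot 6 is free => place at 6.
642 hashes to 4, h2=3; 4,7,10 taken => place at 2.
191 hashes to 4, h2=2; 4,6 taken => place at 8.
869 hashes to 0; slot 0 is free => place at 0.
Table: [869, ., 642, ., 983, 290, 512, 733, 191, ., 571]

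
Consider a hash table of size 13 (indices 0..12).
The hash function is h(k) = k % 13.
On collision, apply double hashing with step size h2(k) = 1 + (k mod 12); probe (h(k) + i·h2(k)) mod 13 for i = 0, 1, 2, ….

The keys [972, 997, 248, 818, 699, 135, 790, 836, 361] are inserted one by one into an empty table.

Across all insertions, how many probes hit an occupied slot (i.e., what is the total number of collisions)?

Insert 972: h=10, slot 10 empty -> index 10.
Insert 997: h=9, slot 9 empty -> index 9.
Insert 248: h=1, slot 1 empty -> index 1.
Insert 818: h=12, slot 12 empty -> index 12.
Insert 699: h=10, h2=4, slots 10,1 occupied -> index 5.
Insert 135: h=5, h2=4, slots 5,9 occupied -> index 0.
Insert 790: h=10, h2=11, slot 10 occupied -> index 8.
Insert 836: h=4, slot 4 empty -> index 4.
Insert 361: h=10, h2=2, slots 10,12,1 occupied -> index 3.
Table: [135, 248, —, 361, 836, 699, —, —, 790, 997, 972, —, 818]

8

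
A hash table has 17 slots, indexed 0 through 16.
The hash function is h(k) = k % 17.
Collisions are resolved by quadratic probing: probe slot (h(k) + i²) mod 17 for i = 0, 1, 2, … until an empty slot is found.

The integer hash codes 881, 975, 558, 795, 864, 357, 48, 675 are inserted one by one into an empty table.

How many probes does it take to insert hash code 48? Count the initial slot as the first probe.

6

881 hashes to 14; slot 14 is free -> place at 14.
975 hashes to 6; slot 6 is free -> place at 6.
558 hashes to 14; 14 taken -> place at 15.
795 hashes to 13; slot 13 is free -> place at 13.
864 hashes to 14; 14,15 taken -> place at 1.
357 hashes to 0; slot 0 is free -> place at 0.
48 hashes to 14; 14,15,1,6,13 taken -> place at 5.
675 hashes to 12; slot 12 is free -> place at 12.
Table: [357, 864, —, —, —, 48, 975, —, —, —, —, —, 675, 795, 881, 558, —]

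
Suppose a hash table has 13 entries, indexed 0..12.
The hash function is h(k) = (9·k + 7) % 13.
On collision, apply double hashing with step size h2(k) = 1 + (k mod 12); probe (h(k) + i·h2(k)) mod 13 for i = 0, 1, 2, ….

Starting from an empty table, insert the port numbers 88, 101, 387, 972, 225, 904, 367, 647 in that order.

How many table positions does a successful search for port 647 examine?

4

Insert 88: h=6, slot 6 empty → index 6.
Insert 101: h=6, h2=6, slot 6 occupied → index 12.
Insert 387: h=6, h2=4, slot 6 occupied → index 10.
Insert 972: h=6, h2=1, slot 6 occupied → index 7.
Insert 225: h=4, slot 4 empty → index 4.
Insert 904: h=5, slot 5 empty → index 5.
Insert 367: h=8, slot 8 empty → index 8.
Insert 647: h=6, h2=12, slots 6,5,4 occupied → index 3.
Table: [∅, ∅, ∅, 647, 225, 904, 88, 972, 367, ∅, 387, ∅, 101]
Lookup 647: h=6, h2=12, probe 6,5,4,3 → found at 3.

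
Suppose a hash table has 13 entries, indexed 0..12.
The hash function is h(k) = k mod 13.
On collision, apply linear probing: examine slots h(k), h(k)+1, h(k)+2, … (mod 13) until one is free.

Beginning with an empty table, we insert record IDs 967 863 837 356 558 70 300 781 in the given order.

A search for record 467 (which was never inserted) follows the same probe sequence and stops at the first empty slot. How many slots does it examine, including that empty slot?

967 hashes to 5; slot 5 is free → place at 5.
863 hashes to 5; 5 taken → place at 6.
837 hashes to 5; 5,6 taken → place at 7.
356 hashes to 5; 5,6,7 taken → place at 8.
558 hashes to 12; slot 12 is free → place at 12.
70 hashes to 5; 5,6,7,8 taken → place at 9.
300 hashes to 1; slot 1 is free → place at 1.
781 hashes to 1; 1 taken → place at 2.
Table: [∅, 300, 781, ∅, ∅, 967, 863, 837, 356, 70, ∅, ∅, 558]
Lookup 467: h=12, probe 12,0 → slot 0 empty, not found.

2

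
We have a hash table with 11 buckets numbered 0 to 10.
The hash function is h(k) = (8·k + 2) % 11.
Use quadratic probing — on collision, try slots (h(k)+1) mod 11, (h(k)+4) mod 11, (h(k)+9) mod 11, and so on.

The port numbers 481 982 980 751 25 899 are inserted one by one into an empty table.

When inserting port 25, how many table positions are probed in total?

Insert 481: h=0, slot 0 empty => index 0.
Insert 982: h=4, slot 4 empty => index 4.
Insert 980: h=10, slot 10 empty => index 10.
Insert 751: h=4, slot 4 occupied => index 5.
Insert 25: h=4, slots 4,5 occupied => index 8.
Insert 899: h=0, slot 0 occupied => index 1.
Table: [481, 899, ∅, ∅, 982, 751, ∅, ∅, 25, ∅, 980]

3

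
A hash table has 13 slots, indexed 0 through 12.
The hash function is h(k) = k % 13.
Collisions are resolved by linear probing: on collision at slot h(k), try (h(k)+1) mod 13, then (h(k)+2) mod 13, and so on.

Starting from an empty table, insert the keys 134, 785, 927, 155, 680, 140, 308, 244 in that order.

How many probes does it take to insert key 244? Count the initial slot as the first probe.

134 hashes to 4; slot 4 is free → place at 4.
785 hashes to 5; slot 5 is free → place at 5.
927 hashes to 4; 4,5 taken → place at 6.
155 hashes to 12; slot 12 is free → place at 12.
680 hashes to 4; 4,5,6 taken → place at 7.
140 hashes to 10; slot 10 is free → place at 10.
308 hashes to 9; slot 9 is free → place at 9.
244 hashes to 10; 10 taken → place at 11.
Table: [—, —, —, —, 134, 785, 927, 680, —, 308, 140, 244, 155]

2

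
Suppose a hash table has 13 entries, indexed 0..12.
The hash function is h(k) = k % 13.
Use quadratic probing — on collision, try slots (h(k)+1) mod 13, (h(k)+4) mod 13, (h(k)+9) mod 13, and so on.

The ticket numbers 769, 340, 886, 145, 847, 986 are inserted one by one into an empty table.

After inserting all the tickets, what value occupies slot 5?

847

769 hashes to 2; slot 2 is free → place at 2.
340 hashes to 2; 2 taken → place at 3.
886 hashes to 2; 2,3 taken → place at 6.
145 hashes to 2; 2,3,6 taken → place at 11.
847 hashes to 2; 2,3,6,11 taken → place at 5.
986 hashes to 11; 11 taken → place at 12.
Table: [-, -, 769, 340, -, 847, 886, -, -, -, -, 145, 986]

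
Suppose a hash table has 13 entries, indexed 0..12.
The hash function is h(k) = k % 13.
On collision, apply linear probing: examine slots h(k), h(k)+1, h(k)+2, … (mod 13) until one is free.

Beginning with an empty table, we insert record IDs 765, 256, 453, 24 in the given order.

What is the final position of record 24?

765 hashes to 11; slot 11 is free => place at 11.
256 hashes to 9; slot 9 is free => place at 9.
453 hashes to 11; 11 taken => place at 12.
24 hashes to 11; 11,12 taken => place at 0.
Table: [24, ∅, ∅, ∅, ∅, ∅, ∅, ∅, ∅, 256, ∅, 765, 453]

0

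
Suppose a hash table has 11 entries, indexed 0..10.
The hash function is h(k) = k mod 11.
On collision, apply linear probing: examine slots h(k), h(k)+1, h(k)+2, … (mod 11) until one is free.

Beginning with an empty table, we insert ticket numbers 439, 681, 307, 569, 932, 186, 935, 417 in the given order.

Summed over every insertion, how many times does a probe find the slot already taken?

15

439: h=10 → slot 10
681: h=10, probe 10,0 → slot 0
307: h=10, probe 10,0,1 → slot 1
569: h=8 → slot 8
932: h=8, probe 8,9 → slot 9
186: h=10, probe 10,0,1,2 → slot 2
935: h=0, probe 0,1,2,3 → slot 3
417: h=10, probe 10,0,1,2,3,4 → slot 4
Table: [681, 307, 186, 935, 417, -, -, -, 569, 932, 439]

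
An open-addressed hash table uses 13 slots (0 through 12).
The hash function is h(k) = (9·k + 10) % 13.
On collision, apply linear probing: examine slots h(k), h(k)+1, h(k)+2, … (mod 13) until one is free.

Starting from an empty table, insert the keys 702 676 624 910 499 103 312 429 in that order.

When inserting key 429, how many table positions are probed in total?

8

Insert 702: h=10, slot 10 empty → index 10.
Insert 676: h=10, slot 10 occupied → index 11.
Insert 624: h=10, slots 10,11 occupied → index 12.
Insert 910: h=10, slots 10,11,12 occupied → index 0.
Insert 499: h=3, slot 3 empty → index 3.
Insert 103: h=1, slot 1 empty → index 1.
Insert 312: h=10, slots 10,11,12,0,1 occupied → index 2.
Insert 429: h=10, slots 10,11,12,0,1,2,3 occupied → index 4.
Table: [910, 103, 312, 499, 429, ., ., ., ., ., 702, 676, 624]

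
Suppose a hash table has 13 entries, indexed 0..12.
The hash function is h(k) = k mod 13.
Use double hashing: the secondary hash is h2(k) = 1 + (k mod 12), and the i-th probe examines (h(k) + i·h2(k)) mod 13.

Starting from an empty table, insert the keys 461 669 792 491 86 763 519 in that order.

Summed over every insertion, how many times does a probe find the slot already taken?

461 hashes to 6; slot 6 is free -> place at 6.
669 hashes to 6, h2=10; 6 taken -> place at 3.
792 hashes to 12; slot 12 is free -> place at 12.
491 hashes to 10; slot 10 is free -> place at 10.
86 hashes to 8; slot 8 is free -> place at 8.
763 hashes to 9; slot 9 is free -> place at 9.
519 hashes to 12, h2=4; 12,3 taken -> place at 7.
Table: [—, —, —, 669, —, —, 461, 519, 86, 763, 491, —, 792]

3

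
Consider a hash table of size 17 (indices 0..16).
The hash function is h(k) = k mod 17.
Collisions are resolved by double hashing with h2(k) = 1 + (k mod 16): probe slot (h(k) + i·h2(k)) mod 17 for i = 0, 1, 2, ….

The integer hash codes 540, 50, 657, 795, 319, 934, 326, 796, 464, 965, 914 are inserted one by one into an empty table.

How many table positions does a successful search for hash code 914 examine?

540 hashes to 13; slot 13 is free -> place at 13.
50 hashes to 16; slot 16 is free -> place at 16.
657 hashes to 11; slot 11 is free -> place at 11.
795 hashes to 13, h2=12; 13 taken -> place at 8.
319 hashes to 13, h2=16; 13 taken -> place at 12.
934 hashes to 16, h2=7; 16 taken -> place at 6.
326 hashes to 3; slot 3 is free -> place at 3.
796 hashes to 14; slot 14 is free -> place at 14.
464 hashes to 5; slot 5 is free -> place at 5.
965 hashes to 13, h2=6; 13 taken -> place at 2.
914 hashes to 13, h2=3; 13,16,2,5,8,11,14 taken -> place at 0.
Table: [914, -, 965, 326, -, 464, 934, -, 795, -, -, 657, 319, 540, 796, -, 50]
Lookup 914: h=13, h2=3, probe 13,16,2,5,8,11,14,0 → found at 0.

8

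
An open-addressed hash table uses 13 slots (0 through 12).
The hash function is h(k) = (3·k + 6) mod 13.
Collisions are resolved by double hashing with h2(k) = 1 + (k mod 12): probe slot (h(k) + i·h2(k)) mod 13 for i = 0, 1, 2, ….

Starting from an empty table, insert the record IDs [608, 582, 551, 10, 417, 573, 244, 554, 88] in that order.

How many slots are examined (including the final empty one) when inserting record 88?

4

608 hashes to 10; slot 10 is free -> place at 10.
582 hashes to 10, h2=7; 10 taken -> place at 4.
551 hashes to 8; slot 8 is free -> place at 8.
10 hashes to 10, h2=11; 10,8 taken -> place at 6.
417 hashes to 9; slot 9 is free -> place at 9.
573 hashes to 9, h2=10; 9,6 taken -> place at 3.
244 hashes to 10, h2=5; 10 taken -> place at 2.
554 hashes to 4, h2=3; 4 taken -> place at 7.
88 hashes to 10, h2=5; 10,2,7 taken -> place at 12.
Table: [_, _, 244, 573, 582, _, 10, 554, 551, 417, 608, _, 88]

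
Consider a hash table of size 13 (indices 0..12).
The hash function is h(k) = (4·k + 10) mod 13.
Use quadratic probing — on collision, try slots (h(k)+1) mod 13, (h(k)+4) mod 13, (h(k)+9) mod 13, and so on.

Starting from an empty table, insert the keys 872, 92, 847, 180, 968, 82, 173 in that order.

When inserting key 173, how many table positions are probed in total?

Insert 872: h=1, slot 1 empty -> index 1.
Insert 92: h=1, slot 1 occupied -> index 2.
Insert 847: h=5, slot 5 empty -> index 5.
Insert 180: h=2, slot 2 occupied -> index 3.
Insert 968: h=8, slot 8 empty -> index 8.
Insert 82: h=0, slot 0 empty -> index 0.
Insert 173: h=0, slots 0,1 occupied -> index 4.
Table: [82, 872, 92, 180, 173, 847, ., ., 968, ., ., ., .]

3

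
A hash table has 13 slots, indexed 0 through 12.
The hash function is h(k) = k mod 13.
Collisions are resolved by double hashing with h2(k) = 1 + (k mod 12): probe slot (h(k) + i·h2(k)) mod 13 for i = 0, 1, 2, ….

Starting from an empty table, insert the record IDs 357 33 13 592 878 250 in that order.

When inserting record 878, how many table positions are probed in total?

357 hashes to 6; slot 6 is free => place at 6.
33 hashes to 7; slot 7 is free => place at 7.
13 hashes to 0; slot 0 is free => place at 0.
592 hashes to 7, h2=5; 7 taken => place at 12.
878 hashes to 7, h2=3; 7 taken => place at 10.
250 hashes to 3; slot 3 is free => place at 3.
Table: [13, -, -, 250, -, -, 357, 33, -, -, 878, -, 592]

2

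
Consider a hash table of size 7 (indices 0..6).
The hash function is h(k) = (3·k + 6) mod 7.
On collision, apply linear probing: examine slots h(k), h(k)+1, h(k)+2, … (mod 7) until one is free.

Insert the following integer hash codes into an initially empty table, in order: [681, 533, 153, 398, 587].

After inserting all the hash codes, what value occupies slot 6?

587

Insert 681: h=5, slot 5 empty → index 5.
Insert 533: h=2, slot 2 empty → index 2.
Insert 153: h=3, slot 3 empty → index 3.
Insert 398: h=3, slot 3 occupied → index 4.
Insert 587: h=3, slots 3,4,5 occupied → index 6.
Table: [∅, ∅, 533, 153, 398, 681, 587]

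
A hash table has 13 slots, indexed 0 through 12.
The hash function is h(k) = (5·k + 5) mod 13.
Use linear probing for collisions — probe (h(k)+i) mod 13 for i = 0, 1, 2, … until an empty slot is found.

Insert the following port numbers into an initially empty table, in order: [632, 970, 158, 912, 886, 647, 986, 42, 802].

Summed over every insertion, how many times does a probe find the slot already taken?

8

632: h=6 -> slot 6
970: h=6, probe 6,7 -> slot 7
158: h=2 -> slot 2
912: h=2, probe 2,3 -> slot 3
886: h=2, probe 2,3,4 -> slot 4
647: h=3, probe 3,4,5 -> slot 5
986: h=8 -> slot 8
42: h=7, probe 7,8,9 -> slot 9
802: h=11 -> slot 11
Table: [—, —, 158, 912, 886, 647, 632, 970, 986, 42, —, 802, —]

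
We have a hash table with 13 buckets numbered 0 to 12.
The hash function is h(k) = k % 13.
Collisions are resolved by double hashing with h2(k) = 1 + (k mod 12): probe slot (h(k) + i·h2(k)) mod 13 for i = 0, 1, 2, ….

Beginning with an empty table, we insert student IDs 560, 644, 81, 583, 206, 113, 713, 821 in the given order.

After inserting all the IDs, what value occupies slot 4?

206

560: h=1 → slot 1
644: h=7 → slot 7
81: h=3 → slot 3
583: h=11 → slot 11
206: h=11, h2=3, probe 11,1,4 → slot 4
113: h=9 → slot 9
713: h=11, h2=6, probe 11,4,10 → slot 10
821: h=2 → slot 2
Table: [_, 560, 821, 81, 206, _, _, 644, _, 113, 713, 583, _]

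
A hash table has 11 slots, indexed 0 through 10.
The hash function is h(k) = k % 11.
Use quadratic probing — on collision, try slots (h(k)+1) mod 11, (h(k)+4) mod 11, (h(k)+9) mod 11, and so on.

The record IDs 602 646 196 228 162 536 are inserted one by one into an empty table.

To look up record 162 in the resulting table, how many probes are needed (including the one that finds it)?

602: h=8 => slot 8
646: h=8, probe 8,9 => slot 9
196: h=9, probe 9,10 => slot 10
228: h=8, probe 8,9,1 => slot 1
162: h=8, probe 8,9,1,6 => slot 6
536: h=8, probe 8,9,1,6,2 => slot 2
Table: [—, 228, 536, —, —, —, 162, —, 602, 646, 196]
Lookup 162: h=8, probe 8,9,1,6 → found at 6.

4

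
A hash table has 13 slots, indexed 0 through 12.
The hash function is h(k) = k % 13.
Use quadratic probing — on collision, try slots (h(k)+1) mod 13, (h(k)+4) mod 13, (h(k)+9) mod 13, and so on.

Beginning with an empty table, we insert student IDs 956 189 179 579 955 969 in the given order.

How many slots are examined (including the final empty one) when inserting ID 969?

956 hashes to 7; slot 7 is free -> place at 7.
189 hashes to 7; 7 taken -> place at 8.
179 hashes to 10; slot 10 is free -> place at 10.
579 hashes to 7; 7,8 taken -> place at 11.
955 hashes to 6; slot 6 is free -> place at 6.
969 hashes to 7; 7,8,11 taken -> place at 3.
Table: [., ., ., 969, ., ., 955, 956, 189, ., 179, 579, .]

4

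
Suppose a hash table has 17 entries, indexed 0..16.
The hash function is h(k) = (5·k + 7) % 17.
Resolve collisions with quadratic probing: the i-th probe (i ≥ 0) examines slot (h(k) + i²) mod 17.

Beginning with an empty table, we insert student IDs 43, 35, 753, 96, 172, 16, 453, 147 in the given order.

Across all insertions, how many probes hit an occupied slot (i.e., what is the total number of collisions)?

7

Insert 43: h=1, slot 1 empty -> index 1.
Insert 35: h=12, slot 12 empty -> index 12.
Insert 753: h=15, slot 15 empty -> index 15.
Insert 96: h=11, slot 11 empty -> index 11.
Insert 172: h=0, slot 0 empty -> index 0.
Insert 16: h=2, slot 2 empty -> index 2.
Insert 453: h=11, slots 11,12,15 occupied -> index 3.
Insert 147: h=11, slots 11,12,15,3 occupied -> index 10.
Table: [172, 43, 16, 453, —, —, —, —, —, —, 147, 96, 35, —, —, 753, —]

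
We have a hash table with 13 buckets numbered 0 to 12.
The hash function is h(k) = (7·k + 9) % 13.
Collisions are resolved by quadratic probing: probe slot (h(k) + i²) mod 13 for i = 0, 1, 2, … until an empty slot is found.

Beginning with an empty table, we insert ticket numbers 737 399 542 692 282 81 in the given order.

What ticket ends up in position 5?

737: h=7 → slot 7
399: h=7, probe 7,8 → slot 8
542: h=7, probe 7,8,11 → slot 11
692: h=4 → slot 4
282: h=7, probe 7,8,11,3 → slot 3
81: h=4, probe 4,5 → slot 5
Table: [_, _, _, 282, 692, 81, _, 737, 399, _, _, 542, _]

81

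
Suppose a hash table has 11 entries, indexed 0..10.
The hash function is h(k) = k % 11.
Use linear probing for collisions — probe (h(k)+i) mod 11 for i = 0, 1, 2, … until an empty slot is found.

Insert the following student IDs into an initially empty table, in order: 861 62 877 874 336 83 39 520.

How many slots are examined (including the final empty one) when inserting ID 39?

5

Insert 861: h=3, slot 3 empty => index 3.
Insert 62: h=7, slot 7 empty => index 7.
Insert 877: h=8, slot 8 empty => index 8.
Insert 874: h=5, slot 5 empty => index 5.
Insert 336: h=6, slot 6 empty => index 6.
Insert 83: h=6, slots 6,7,8 occupied => index 9.
Insert 39: h=6, slots 6,7,8,9 occupied => index 10.
Insert 520: h=3, slot 3 occupied => index 4.
Table: [_, _, _, 861, 520, 874, 336, 62, 877, 83, 39]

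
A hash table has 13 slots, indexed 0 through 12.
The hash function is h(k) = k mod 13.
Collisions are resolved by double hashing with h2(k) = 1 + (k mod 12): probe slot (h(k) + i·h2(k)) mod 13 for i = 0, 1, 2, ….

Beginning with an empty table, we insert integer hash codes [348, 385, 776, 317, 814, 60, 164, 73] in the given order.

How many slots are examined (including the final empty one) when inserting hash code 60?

4

348: h=10 => slot 10
385: h=8 => slot 8
776: h=9 => slot 9
317: h=5 => slot 5
814: h=8, h2=11, probe 8,6 => slot 6
60: h=8, h2=1, probe 8,9,10,11 => slot 11
164: h=8, h2=9, probe 8,4 => slot 4
73: h=8, h2=2, probe 8,10,12 => slot 12
Table: [_, _, _, _, 164, 317, 814, _, 385, 776, 348, 60, 73]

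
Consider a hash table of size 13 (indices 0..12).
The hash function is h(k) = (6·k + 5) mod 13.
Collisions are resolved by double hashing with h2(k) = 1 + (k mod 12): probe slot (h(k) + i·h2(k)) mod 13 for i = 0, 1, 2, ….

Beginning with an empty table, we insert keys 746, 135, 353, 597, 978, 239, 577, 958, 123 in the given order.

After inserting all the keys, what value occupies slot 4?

353

746 hashes to 9; slot 9 is free -> place at 9.
135 hashes to 9, h2=4; 9 taken -> place at 0.
353 hashes to 4; slot 4 is free -> place at 4.
597 hashes to 12; slot 12 is free -> place at 12.
978 hashes to 10; slot 10 is free -> place at 10.
239 hashes to 9, h2=12; 9 taken -> place at 8.
577 hashes to 9, h2=2; 9 taken -> place at 11.
958 hashes to 7; slot 7 is free -> place at 7.
123 hashes to 2; slot 2 is free -> place at 2.
Table: [135, ., 123, ., 353, ., ., 958, 239, 746, 978, 577, 597]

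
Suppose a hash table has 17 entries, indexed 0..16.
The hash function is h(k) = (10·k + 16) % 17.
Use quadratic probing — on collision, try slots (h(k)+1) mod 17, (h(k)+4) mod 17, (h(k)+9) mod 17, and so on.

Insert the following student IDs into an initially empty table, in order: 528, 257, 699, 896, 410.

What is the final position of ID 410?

6

528: h=9 => slot 9
257: h=2 => slot 2
699: h=2, probe 2,3 => slot 3
896: h=0 => slot 0
410: h=2, probe 2,3,6 => slot 6
Table: [896, ∅, 257, 699, ∅, ∅, 410, ∅, ∅, 528, ∅, ∅, ∅, ∅, ∅, ∅, ∅]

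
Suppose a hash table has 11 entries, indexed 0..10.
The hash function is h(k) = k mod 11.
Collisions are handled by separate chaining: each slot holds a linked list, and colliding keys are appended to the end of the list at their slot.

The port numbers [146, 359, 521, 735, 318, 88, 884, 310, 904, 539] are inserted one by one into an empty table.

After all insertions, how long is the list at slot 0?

Insert 146: h=3, bucket 3 empty -> new chain.
Insert 359: h=7, bucket 7 empty -> new chain.
Insert 521: h=4, bucket 4 empty -> new chain.
Insert 735: h=9, bucket 9 empty -> new chain.
Insert 318: h=10, bucket 10 empty -> new chain.
Insert 88: h=0, bucket 0 empty -> new chain.
Insert 884: h=4, bucket 4 nonempty -> append to chain.
Insert 310: h=2, bucket 2 empty -> new chain.
Insert 904: h=2, bucket 2 nonempty -> append to chain.
Insert 539: h=0, bucket 0 nonempty -> append to chain.
Final buckets:
0: 88 -> 539
1: .
2: 310 -> 904
3: 146
4: 521 -> 884
5: .
6: .
7: 359
8: .
9: 735
10: 318

2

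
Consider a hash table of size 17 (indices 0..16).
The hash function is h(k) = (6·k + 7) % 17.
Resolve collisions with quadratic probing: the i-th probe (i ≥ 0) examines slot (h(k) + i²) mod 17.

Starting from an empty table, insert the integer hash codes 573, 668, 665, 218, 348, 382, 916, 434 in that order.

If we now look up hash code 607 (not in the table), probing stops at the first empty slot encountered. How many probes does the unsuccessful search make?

3

573: h=11 -> slot 11
668: h=3 -> slot 3
665: h=2 -> slot 2
218: h=6 -> slot 6
348: h=4 -> slot 4
382: h=4, probe 4,5 -> slot 5
916: h=12 -> slot 12
434: h=10 -> slot 10
Table: [., ., 665, 668, 348, 382, 218, ., ., ., 434, 573, 916, ., ., ., .]
Lookup 607: h=11, probe 11,12,15 → slot 15 empty, not found.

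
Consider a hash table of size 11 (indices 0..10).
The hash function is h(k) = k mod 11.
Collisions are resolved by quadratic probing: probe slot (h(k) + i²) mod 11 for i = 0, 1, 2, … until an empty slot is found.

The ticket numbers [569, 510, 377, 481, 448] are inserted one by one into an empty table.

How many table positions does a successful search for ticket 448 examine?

Insert 569: h=8, slot 8 empty => index 8.
Insert 510: h=4, slot 4 empty => index 4.
Insert 377: h=3, slot 3 empty => index 3.
Insert 481: h=8, slot 8 occupied => index 9.
Insert 448: h=8, slots 8,9 occupied => index 1.
Table: [., 448, ., 377, 510, ., ., ., 569, 481, .]
Lookup 448: h=8, probe 8,9,1 → found at 1.

3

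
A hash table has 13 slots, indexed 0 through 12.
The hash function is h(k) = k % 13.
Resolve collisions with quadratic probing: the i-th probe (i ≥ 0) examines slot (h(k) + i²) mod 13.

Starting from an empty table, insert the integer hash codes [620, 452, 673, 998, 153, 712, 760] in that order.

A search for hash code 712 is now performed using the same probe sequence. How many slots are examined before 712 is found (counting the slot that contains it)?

5

Insert 620: h=9, slot 9 empty => index 9.
Insert 452: h=10, slot 10 empty => index 10.
Insert 673: h=10, slot 10 occupied => index 11.
Insert 998: h=10, slots 10,11 occupied => index 1.
Insert 153: h=10, slots 10,11,1 occupied => index 6.
Insert 712: h=10, slots 10,11,1,6 occupied => index 0.
Insert 760: h=6, slot 6 occupied => index 7.
Table: [712, 998, ∅, ∅, ∅, ∅, 153, 760, ∅, 620, 452, 673, ∅]
Lookup 712: h=10, probe 10,11,1,6,0 → found at 0.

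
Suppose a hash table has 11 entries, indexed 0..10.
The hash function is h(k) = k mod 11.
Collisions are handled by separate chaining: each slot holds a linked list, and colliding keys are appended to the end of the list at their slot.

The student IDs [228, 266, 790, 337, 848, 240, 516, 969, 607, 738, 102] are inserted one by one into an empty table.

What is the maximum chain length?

3

Insert 228: h=8, bucket 8 empty -> new chain.
Insert 266: h=2, bucket 2 empty -> new chain.
Insert 790: h=9, bucket 9 empty -> new chain.
Insert 337: h=7, bucket 7 empty -> new chain.
Insert 848: h=1, bucket 1 empty -> new chain.
Insert 240: h=9, bucket 9 nonempty -> append to chain.
Insert 516: h=10, bucket 10 empty -> new chain.
Insert 969: h=1, bucket 1 nonempty -> append to chain.
Insert 607: h=2, bucket 2 nonempty -> append to chain.
Insert 738: h=1, bucket 1 nonempty -> append to chain.
Insert 102: h=3, bucket 3 empty -> new chain.
Final buckets:
0: —
1: 848 -> 969 -> 738
2: 266 -> 607
3: 102
4: —
5: —
6: —
7: 337
8: 228
9: 790 -> 240
10: 516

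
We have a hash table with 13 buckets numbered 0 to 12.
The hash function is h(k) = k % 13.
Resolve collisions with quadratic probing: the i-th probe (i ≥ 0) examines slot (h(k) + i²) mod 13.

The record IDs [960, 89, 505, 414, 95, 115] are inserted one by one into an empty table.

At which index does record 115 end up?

960 hashes to 11; slot 11 is free => place at 11.
89 hashes to 11; 11 taken => place at 12.
505 hashes to 11; 11,12 taken => place at 2.
414 hashes to 11; 11,12,2 taken => place at 7.
95 hashes to 4; slot 4 is free => place at 4.
115 hashes to 11; 11,12,2,7 taken => place at 1.
Table: [—, 115, 505, —, 95, —, —, 414, —, —, —, 960, 89]

1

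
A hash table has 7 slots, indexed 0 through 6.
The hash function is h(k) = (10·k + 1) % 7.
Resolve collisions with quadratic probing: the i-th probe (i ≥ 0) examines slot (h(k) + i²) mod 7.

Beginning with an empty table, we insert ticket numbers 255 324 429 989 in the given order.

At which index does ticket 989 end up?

4

255: h=3 → slot 3
324: h=0 → slot 0
429: h=0, probe 0,1 → slot 1
989: h=0, probe 0,1,4 → slot 4
Table: [324, 429, _, 255, 989, _, _]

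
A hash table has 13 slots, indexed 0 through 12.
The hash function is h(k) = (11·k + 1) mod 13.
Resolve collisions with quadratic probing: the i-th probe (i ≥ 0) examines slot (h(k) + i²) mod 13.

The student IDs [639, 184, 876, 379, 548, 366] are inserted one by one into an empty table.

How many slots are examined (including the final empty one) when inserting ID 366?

5

639: h=10 → slot 10
184: h=10, probe 10,11 → slot 11
876: h=4 → slot 4
379: h=10, probe 10,11,1 → slot 1
548: h=10, probe 10,11,1,6 → slot 6
366: h=10, probe 10,11,1,6,0 → slot 0
Table: [366, 379, -, -, 876, -, 548, -, -, -, 639, 184, -]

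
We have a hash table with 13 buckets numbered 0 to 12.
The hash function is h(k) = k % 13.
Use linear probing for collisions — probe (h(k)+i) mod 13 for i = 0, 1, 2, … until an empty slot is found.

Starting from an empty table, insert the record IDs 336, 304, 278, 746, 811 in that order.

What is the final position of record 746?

336: h=11 -> slot 11
304: h=5 -> slot 5
278: h=5, probe 5,6 -> slot 6
746: h=5, probe 5,6,7 -> slot 7
811: h=5, probe 5,6,7,8 -> slot 8
Table: [., ., ., ., ., 304, 278, 746, 811, ., ., 336, .]

7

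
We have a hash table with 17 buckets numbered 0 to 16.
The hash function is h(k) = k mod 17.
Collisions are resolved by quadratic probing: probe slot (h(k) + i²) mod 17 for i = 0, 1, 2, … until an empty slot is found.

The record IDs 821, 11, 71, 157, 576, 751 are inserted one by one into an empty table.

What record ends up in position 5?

Insert 821: h=5, slot 5 empty → index 5.
Insert 11: h=11, slot 11 empty → index 11.
Insert 71: h=3, slot 3 empty → index 3.
Insert 157: h=4, slot 4 empty → index 4.
Insert 576: h=15, slot 15 empty → index 15.
Insert 751: h=3, slots 3,4 occupied → index 7.
Table: [∅, ∅, ∅, 71, 157, 821, ∅, 751, ∅, ∅, ∅, 11, ∅, ∅, ∅, 576, ∅]

821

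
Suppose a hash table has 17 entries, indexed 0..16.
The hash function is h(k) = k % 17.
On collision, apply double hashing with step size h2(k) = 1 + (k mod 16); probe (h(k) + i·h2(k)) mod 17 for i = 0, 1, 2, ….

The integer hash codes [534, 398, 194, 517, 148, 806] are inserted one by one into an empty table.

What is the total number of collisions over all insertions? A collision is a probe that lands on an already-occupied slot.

Insert 534: h=7, slot 7 empty → index 7.
Insert 398: h=7, h2=15, slot 7 occupied → index 5.
Insert 194: h=7, h2=3, slot 7 occupied → index 10.
Insert 517: h=7, h2=6, slot 7 occupied → index 13.
Insert 148: h=12, slot 12 empty → index 12.
Insert 806: h=7, h2=7, slot 7 occupied → index 14.
Table: [_, _, _, _, _, 398, _, 534, _, _, 194, _, 148, 517, 806, _, _]

4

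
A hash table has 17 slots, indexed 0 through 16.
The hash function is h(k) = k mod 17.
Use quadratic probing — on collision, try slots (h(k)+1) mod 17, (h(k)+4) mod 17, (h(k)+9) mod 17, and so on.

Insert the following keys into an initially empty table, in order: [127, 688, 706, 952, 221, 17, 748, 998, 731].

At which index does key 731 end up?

2

Insert 127: h=8, slot 8 empty => index 8.
Insert 688: h=8, slot 8 occupied => index 9.
Insert 706: h=9, slot 9 occupied => index 10.
Insert 952: h=0, slot 0 empty => index 0.
Insert 221: h=0, slot 0 occupied => index 1.
Insert 17: h=0, slots 0,1 occupied => index 4.
Insert 748: h=0, slots 0,1,4,9 occupied => index 16.
Insert 998: h=12, slot 12 empty => index 12.
Insert 731: h=0, slots 0,1,4,9,16,8 occupied => index 2.
Table: [952, 221, 731, —, 17, —, —, —, 127, 688, 706, —, 998, —, —, —, 748]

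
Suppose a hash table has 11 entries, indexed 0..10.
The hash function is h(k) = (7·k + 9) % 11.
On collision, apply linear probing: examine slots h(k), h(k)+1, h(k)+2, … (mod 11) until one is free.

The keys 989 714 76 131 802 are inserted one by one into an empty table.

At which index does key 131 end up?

989 hashes to 2; slot 2 is free -> place at 2.
714 hashes to 2; 2 taken -> place at 3.
76 hashes to 2; 2,3 taken -> place at 4.
131 hashes to 2; 2,3,4 taken -> place at 5.
802 hashes to 2; 2,3,4,5 taken -> place at 6.
Table: [_, _, 989, 714, 76, 131, 802, _, _, _, _]

5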